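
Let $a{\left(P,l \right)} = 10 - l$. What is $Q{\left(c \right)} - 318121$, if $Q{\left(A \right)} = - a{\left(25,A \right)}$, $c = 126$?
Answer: $-318005$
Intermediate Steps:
$Q{\left(A \right)} = -10 + A$ ($Q{\left(A \right)} = - (10 - A) = -10 + A$)
$Q{\left(c \right)} - 318121 = \left(-10 + 126\right) - 318121 = 116 - 318121 = -318005$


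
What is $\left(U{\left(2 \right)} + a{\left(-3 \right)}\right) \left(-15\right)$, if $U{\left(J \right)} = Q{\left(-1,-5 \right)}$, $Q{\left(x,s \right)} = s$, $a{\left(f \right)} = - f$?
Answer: $30$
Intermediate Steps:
$U{\left(J \right)} = -5$
$\left(U{\left(2 \right)} + a{\left(-3 \right)}\right) \left(-15\right) = \left(-5 - -3\right) \left(-15\right) = \left(-5 + 3\right) \left(-15\right) = \left(-2\right) \left(-15\right) = 30$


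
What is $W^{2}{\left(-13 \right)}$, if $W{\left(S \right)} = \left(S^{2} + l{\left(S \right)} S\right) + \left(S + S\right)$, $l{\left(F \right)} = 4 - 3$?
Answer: $16900$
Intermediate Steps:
$l{\left(F \right)} = 1$ ($l{\left(F \right)} = 4 - 3 = 1$)
$W{\left(S \right)} = S^{2} + 3 S$ ($W{\left(S \right)} = \left(S^{2} + 1 S\right) + \left(S + S\right) = \left(S^{2} + S\right) + 2 S = \left(S + S^{2}\right) + 2 S = S^{2} + 3 S$)
$W^{2}{\left(-13 \right)} = \left(- 13 \left(3 - 13\right)\right)^{2} = \left(\left(-13\right) \left(-10\right)\right)^{2} = 130^{2} = 16900$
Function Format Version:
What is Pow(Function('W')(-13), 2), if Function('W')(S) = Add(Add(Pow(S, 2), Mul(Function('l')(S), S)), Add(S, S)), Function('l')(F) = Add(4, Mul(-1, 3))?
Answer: 16900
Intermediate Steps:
Function('l')(F) = 1 (Function('l')(F) = Add(4, -3) = 1)
Function('W')(S) = Add(Pow(S, 2), Mul(3, S)) (Function('W')(S) = Add(Add(Pow(S, 2), Mul(1, S)), Add(S, S)) = Add(Add(Pow(S, 2), S), Mul(2, S)) = Add(Add(S, Pow(S, 2)), Mul(2, S)) = Add(Pow(S, 2), Mul(3, S)))
Pow(Function('W')(-13), 2) = Pow(Mul(-13, Add(3, -13)), 2) = Pow(Mul(-13, -10), 2) = Pow(130, 2) = 16900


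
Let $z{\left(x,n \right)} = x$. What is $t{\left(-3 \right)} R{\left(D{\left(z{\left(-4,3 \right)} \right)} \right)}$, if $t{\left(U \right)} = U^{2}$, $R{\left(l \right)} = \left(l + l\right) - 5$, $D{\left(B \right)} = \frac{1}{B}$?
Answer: $- \frac{99}{2} \approx -49.5$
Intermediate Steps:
$R{\left(l \right)} = -5 + 2 l$ ($R{\left(l \right)} = 2 l - 5 = -5 + 2 l$)
$t{\left(-3 \right)} R{\left(D{\left(z{\left(-4,3 \right)} \right)} \right)} = \left(-3\right)^{2} \left(-5 + \frac{2}{-4}\right) = 9 \left(-5 + 2 \left(- \frac{1}{4}\right)\right) = 9 \left(-5 - \frac{1}{2}\right) = 9 \left(- \frac{11}{2}\right) = - \frac{99}{2}$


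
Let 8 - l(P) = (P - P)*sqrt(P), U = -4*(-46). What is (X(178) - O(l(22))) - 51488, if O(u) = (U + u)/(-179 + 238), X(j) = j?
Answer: -3027482/59 ≈ -51313.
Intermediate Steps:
U = 184
l(P) = 8 (l(P) = 8 - (P - P)*sqrt(P) = 8 - 0*sqrt(P) = 8 - 1*0 = 8 + 0 = 8)
O(u) = 184/59 + u/59 (O(u) = (184 + u)/(-179 + 238) = (184 + u)/59 = (184 + u)*(1/59) = 184/59 + u/59)
(X(178) - O(l(22))) - 51488 = (178 - (184/59 + (1/59)*8)) - 51488 = (178 - (184/59 + 8/59)) - 51488 = (178 - 1*192/59) - 51488 = (178 - 192/59) - 51488 = 10310/59 - 51488 = -3027482/59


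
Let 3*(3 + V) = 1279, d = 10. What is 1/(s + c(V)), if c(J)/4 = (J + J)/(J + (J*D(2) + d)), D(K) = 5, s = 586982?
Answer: 765/449042246 ≈ 1.7036e-6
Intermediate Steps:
V = 1270/3 (V = -3 + (⅓)*1279 = -3 + 1279/3 = 1270/3 ≈ 423.33)
c(J) = 8*J/(10 + 6*J) (c(J) = 4*((J + J)/(J + (J*5 + 10))) = 4*((2*J)/(J + (5*J + 10))) = 4*((2*J)/(J + (10 + 5*J))) = 4*((2*J)/(10 + 6*J)) = 4*(2*J/(10 + 6*J)) = 8*J/(10 + 6*J))
1/(s + c(V)) = 1/(586982 + 4*(1270/3)/(5 + 3*(1270/3))) = 1/(586982 + 4*(1270/3)/(5 + 1270)) = 1/(586982 + 4*(1270/3)/1275) = 1/(586982 + 4*(1270/3)*(1/1275)) = 1/(586982 + 1016/765) = 1/(449042246/765) = 765/449042246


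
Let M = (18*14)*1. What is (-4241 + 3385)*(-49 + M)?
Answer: -173768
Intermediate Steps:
M = 252 (M = 252*1 = 252)
(-4241 + 3385)*(-49 + M) = (-4241 + 3385)*(-49 + 252) = -856*203 = -173768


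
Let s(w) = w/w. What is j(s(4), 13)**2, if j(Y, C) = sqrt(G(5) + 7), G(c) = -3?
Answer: 4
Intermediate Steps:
s(w) = 1
j(Y, C) = 2 (j(Y, C) = sqrt(-3 + 7) = sqrt(4) = 2)
j(s(4), 13)**2 = 2**2 = 4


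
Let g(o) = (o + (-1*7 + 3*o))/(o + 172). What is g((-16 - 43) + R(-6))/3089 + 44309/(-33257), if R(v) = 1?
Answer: -15611185537/11711319522 ≈ -1.3330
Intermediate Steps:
g(o) = (-7 + 4*o)/(172 + o) (g(o) = (o + (-7 + 3*o))/(172 + o) = (-7 + 4*o)/(172 + o))
g((-16 - 43) + R(-6))/3089 + 44309/(-33257) = ((-7 + 4*((-16 - 43) + 1))/(172 + ((-16 - 43) + 1)))/3089 + 44309/(-33257) = ((-7 + 4*(-59 + 1))/(172 + (-59 + 1)))*(1/3089) + 44309*(-1/33257) = ((-7 + 4*(-58))/(172 - 58))*(1/3089) - 44309/33257 = ((-7 - 232)/114)*(1/3089) - 44309/33257 = ((1/114)*(-239))*(1/3089) - 44309/33257 = -239/114*1/3089 - 44309/33257 = -239/352146 - 44309/33257 = -15611185537/11711319522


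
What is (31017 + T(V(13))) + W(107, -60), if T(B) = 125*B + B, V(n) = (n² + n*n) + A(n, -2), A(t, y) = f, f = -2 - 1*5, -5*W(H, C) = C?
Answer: 72735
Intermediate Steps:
W(H, C) = -C/5
f = -7 (f = -2 - 5 = -7)
A(t, y) = -7
V(n) = -7 + 2*n² (V(n) = (n² + n*n) - 7 = (n² + n²) - 7 = 2*n² - 7 = -7 + 2*n²)
T(B) = 126*B
(31017 + T(V(13))) + W(107, -60) = (31017 + 126*(-7 + 2*13²)) - ⅕*(-60) = (31017 + 126*(-7 + 2*169)) + 12 = (31017 + 126*(-7 + 338)) + 12 = (31017 + 126*331) + 12 = (31017 + 41706) + 12 = 72723 + 12 = 72735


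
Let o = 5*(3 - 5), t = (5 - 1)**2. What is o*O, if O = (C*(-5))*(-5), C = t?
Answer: -4000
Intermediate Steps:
t = 16 (t = 4**2 = 16)
C = 16
O = 400 (O = (16*(-5))*(-5) = -80*(-5) = 400)
o = -10 (o = 5*(-2) = -10)
o*O = -10*400 = -4000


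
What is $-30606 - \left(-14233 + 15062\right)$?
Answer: $-31435$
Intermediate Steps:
$-30606 - \left(-14233 + 15062\right) = -30606 - 829 = -31435$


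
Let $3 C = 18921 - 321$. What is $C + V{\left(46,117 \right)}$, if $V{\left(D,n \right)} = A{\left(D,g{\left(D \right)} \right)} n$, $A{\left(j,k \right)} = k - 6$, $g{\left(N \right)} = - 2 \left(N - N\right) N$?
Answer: $5498$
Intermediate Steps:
$g{\left(N \right)} = 0$ ($g{\left(N \right)} = \left(-2\right) 0 N = 0 N = 0$)
$A{\left(j,k \right)} = -6 + k$
$V{\left(D,n \right)} = - 6 n$ ($V{\left(D,n \right)} = \left(-6 + 0\right) n = - 6 n$)
$C = 6200$ ($C = \frac{18921 - 321}{3} = \frac{1}{3} \cdot 18600 = 6200$)
$C + V{\left(46,117 \right)} = 6200 - 702 = 5498$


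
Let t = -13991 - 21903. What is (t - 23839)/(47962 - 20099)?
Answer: -59733/27863 ≈ -2.1438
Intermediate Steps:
t = -35894
(t - 23839)/(47962 - 20099) = (-35894 - 23839)/(47962 - 20099) = -59733/27863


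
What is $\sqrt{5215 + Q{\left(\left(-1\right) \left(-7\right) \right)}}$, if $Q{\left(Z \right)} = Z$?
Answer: $\sqrt{5222} \approx 72.263$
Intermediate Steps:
$\sqrt{5215 + Q{\left(\left(-1\right) \left(-7\right) \right)}} = \sqrt{5215 - -7} = \sqrt{5215 + 7} = \sqrt{5222}$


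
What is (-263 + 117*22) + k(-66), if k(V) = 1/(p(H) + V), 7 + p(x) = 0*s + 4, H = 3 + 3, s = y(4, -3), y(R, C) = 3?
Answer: 159458/69 ≈ 2311.0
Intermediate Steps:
s = 3
H = 6
p(x) = -3 (p(x) = -7 + (0*3 + 4) = -7 + (0 + 4) = -7 + 4 = -3)
k(V) = 1/(-3 + V)
(-263 + 117*22) + k(-66) = (-263 + 117*22) + 1/(-3 - 66) = (-263 + 2574) + 1/(-69) = 2311 - 1/69 = 159458/69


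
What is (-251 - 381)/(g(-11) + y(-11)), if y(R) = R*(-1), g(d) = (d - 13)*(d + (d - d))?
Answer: -632/275 ≈ -2.2982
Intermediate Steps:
g(d) = d*(-13 + d) (g(d) = (-13 + d)*(d + 0) = (-13 + d)*d = d*(-13 + d))
y(R) = -R
(-251 - 381)/(g(-11) + y(-11)) = (-251 - 381)/(-11*(-13 - 11) - 1*(-11)) = -632/(-11*(-24) + 11) = -632/(264 + 11) = -632/275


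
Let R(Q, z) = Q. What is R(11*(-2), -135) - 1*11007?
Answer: -11029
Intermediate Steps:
R(11*(-2), -135) - 1*11007 = 11*(-2) - 1*11007 = -22 - 11007 = -11029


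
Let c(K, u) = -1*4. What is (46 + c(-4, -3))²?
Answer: 1764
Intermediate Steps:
c(K, u) = -4
(46 + c(-4, -3))² = (46 - 4)² = 42² = 1764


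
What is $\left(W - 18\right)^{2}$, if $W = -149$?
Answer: $27889$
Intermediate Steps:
$\left(W - 18\right)^{2} = \left(-149 - 18\right)^{2} = \left(-167\right)^{2} = 27889$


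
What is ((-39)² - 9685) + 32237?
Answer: 24073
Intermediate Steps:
((-39)² - 9685) + 32237 = (1521 - 9685) + 32237 = -8164 + 32237 = 24073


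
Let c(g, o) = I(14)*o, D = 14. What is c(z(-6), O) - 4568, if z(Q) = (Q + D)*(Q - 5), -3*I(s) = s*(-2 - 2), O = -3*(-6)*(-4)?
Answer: -5912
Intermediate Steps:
O = -72 (O = 18*(-4) = -72)
I(s) = 4*s/3 (I(s) = -s*(-2 - 2)/3 = -s*(-4)/3 = -(-4)*s/3 = 4*s/3)
z(Q) = (-5 + Q)*(14 + Q) (z(Q) = (Q + 14)*(Q - 5) = (14 + Q)*(-5 + Q) = (-5 + Q)*(14 + Q))
c(g, o) = 56*o/3 (c(g, o) = ((4/3)*14)*o = 56*o/3)
c(z(-6), O) - 4568 = (56/3)*(-72) - 4568 = -1344 - 4568 = -5912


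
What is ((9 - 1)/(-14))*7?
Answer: -4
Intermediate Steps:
((9 - 1)/(-14))*7 = (8*(-1/14))*7 = -4/7*7 = -4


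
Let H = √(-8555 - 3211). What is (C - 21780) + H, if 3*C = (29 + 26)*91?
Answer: -60335/3 + I*√11766 ≈ -20112.0 + 108.47*I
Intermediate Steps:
H = I*√11766 (H = √(-11766) = I*√11766 ≈ 108.47*I)
C = 5005/3 (C = ((29 + 26)*91)/3 = (55*91)/3 = (⅓)*5005 = 5005/3 ≈ 1668.3)
(C - 21780) + H = (5005/3 - 21780) + I*√11766 = -60335/3 + I*√11766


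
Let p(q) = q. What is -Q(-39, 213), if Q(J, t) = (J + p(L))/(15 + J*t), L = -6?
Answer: -15/2764 ≈ -0.0054269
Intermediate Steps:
Q(J, t) = (-6 + J)/(15 + J*t) (Q(J, t) = (J - 6)/(15 + J*t) = (-6 + J)/(15 + J*t))
-Q(-39, 213) = -(-6 - 39)/(15 - 39*213) = -(-45)/(15 - 8307) = -(-45)/(-8292) = -(-1)*(-45)/8292 = -1*15/2764 = -15/2764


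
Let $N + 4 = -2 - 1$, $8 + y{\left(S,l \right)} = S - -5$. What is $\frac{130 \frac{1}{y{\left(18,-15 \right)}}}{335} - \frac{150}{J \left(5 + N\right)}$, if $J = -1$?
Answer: $- \frac{75349}{1005} \approx -74.974$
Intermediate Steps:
$y{\left(S,l \right)} = -3 + S$ ($y{\left(S,l \right)} = -8 + \left(S - -5\right) = -8 + \left(S + 5\right) = -8 + \left(5 + S\right) = -3 + S$)
$N = -7$ ($N = -4 - 3 = -7$)
$\frac{130 \frac{1}{y{\left(18,-15 \right)}}}{335} - \frac{150}{J \left(5 + N\right)} = \frac{130 \frac{1}{-3 + 18}}{335} - \frac{150}{\left(-1\right) \left(5 - 7\right)} = \frac{130}{15} \cdot \frac{1}{335} - \frac{150}{\left(-1\right) \left(-2\right)} = 130 \cdot \frac{1}{15} \cdot \frac{1}{335} - \frac{150}{2} = \frac{26}{3} \cdot \frac{1}{335} - 75 = \frac{26}{1005} - 75 = - \frac{75349}{1005}$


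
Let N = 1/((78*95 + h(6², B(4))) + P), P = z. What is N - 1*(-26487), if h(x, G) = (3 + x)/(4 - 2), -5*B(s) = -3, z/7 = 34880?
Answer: 13327702175/503179 ≈ 26487.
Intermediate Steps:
z = 244160 (z = 7*34880 = 244160)
P = 244160
B(s) = ⅗ (B(s) = -⅕*(-3) = ⅗)
h(x, G) = 3/2 + x/2 (h(x, G) = (3 + x)/2 = (3 + x)*(½) = 3/2 + x/2)
N = 2/503179 (N = 1/((78*95 + (3/2 + (½)*6²)) + 244160) = 1/((7410 + (3/2 + (½)*36)) + 244160) = 1/((7410 + (3/2 + 18)) + 244160) = 1/((7410 + 39/2) + 244160) = 1/(14859/2 + 244160) = 1/(503179/2) = 2/503179 ≈ 3.9747e-6)
N - 1*(-26487) = 2/503179 - 1*(-26487) = 2/503179 + 26487 = 13327702175/503179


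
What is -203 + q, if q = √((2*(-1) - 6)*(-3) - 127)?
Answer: -203 + I*√103 ≈ -203.0 + 10.149*I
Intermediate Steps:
q = I*√103 (q = √((-2 - 6)*(-3) - 127) = √(-8*(-3) - 127) = √(24 - 127) = √(-103) = I*√103 ≈ 10.149*I)
-203 + q = -203 + I*√103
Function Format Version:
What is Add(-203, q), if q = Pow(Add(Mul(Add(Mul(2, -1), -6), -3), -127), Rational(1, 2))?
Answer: Add(-203, Mul(I, Pow(103, Rational(1, 2)))) ≈ Add(-203.00, Mul(10.149, I))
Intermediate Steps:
q = Mul(I, Pow(103, Rational(1, 2))) (q = Pow(Add(Mul(Add(-2, -6), -3), -127), Rational(1, 2)) = Pow(Add(Mul(-8, -3), -127), Rational(1, 2)) = Pow(Add(24, -127), Rational(1, 2)) = Pow(-103, Rational(1, 2)) = Mul(I, Pow(103, Rational(1, 2))) ≈ Mul(10.149, I))
Add(-203, q) = Add(-203, Mul(I, Pow(103, Rational(1, 2))))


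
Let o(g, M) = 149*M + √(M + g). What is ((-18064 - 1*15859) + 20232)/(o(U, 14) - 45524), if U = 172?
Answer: 297354829/943429829 + 13691*√186/1886859658 ≈ 0.31528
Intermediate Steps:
o(g, M) = √(M + g) + 149*M
((-18064 - 1*15859) + 20232)/(o(U, 14) - 45524) = ((-18064 - 1*15859) + 20232)/((√(14 + 172) + 149*14) - 45524) = ((-18064 - 15859) + 20232)/((√186 + 2086) - 45524) = (-33923 + 20232)/((2086 + √186) - 45524) = -13691/(-43438 + √186)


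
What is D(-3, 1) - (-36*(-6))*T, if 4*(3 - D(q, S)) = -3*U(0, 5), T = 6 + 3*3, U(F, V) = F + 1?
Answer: -12945/4 ≈ -3236.3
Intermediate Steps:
U(F, V) = 1 + F
T = 15 (T = 6 + 9 = 15)
D(q, S) = 15/4 (D(q, S) = 3 - (-3)*(1 + 0)/4 = 3 - (-3)/4 = 3 - ¼*(-3) = 3 + ¾ = 15/4)
D(-3, 1) - (-36*(-6))*T = 15/4 - (-36*(-6))*15 = 15/4 - 216*15 = 15/4 - 1*3240 = 15/4 - 3240 = -12945/4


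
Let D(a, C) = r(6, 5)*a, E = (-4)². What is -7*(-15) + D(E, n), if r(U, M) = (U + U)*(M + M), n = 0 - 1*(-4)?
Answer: 2025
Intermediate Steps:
n = 4 (n = 0 + 4 = 4)
E = 16
r(U, M) = 4*M*U (r(U, M) = (2*U)*(2*M) = 4*M*U)
D(a, C) = 120*a (D(a, C) = (4*5*6)*a = 120*a)
-7*(-15) + D(E, n) = -7*(-15) + 120*16 = 105 + 1920 = 2025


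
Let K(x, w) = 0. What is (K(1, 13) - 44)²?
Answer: 1936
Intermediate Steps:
(K(1, 13) - 44)² = (0 - 44)² = (-44)² = 1936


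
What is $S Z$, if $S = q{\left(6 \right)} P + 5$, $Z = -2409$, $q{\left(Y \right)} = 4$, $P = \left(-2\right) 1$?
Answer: $7227$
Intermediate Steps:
$P = -2$
$S = -3$ ($S = 4 \left(-2\right) + 5 = -8 + 5 = -3$)
$S Z = \left(-3\right) \left(-2409\right) = 7227$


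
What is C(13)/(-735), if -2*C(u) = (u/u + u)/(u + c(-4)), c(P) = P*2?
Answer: 1/525 ≈ 0.0019048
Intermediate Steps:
c(P) = 2*P
C(u) = -(1 + u)/(2*(-8 + u)) (C(u) = -(u/u + u)/(2*(u + 2*(-4))) = -(1 + u)/(2*(u - 8)) = -(1 + u)/(2*(-8 + u)))
C(13)/(-735) = ((-1 - 1*13)/(2*(-8 + 13)))/(-735) = ((1/2)*(-1 - 13)/5)*(-1/735) = ((1/2)*(1/5)*(-14))*(-1/735) = -7/5*(-1/735) = 1/525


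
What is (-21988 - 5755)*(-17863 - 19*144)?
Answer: 571478057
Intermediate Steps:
(-21988 - 5755)*(-17863 - 19*144) = -27743*(-17863 - 2736) = -27743*(-20599) = 571478057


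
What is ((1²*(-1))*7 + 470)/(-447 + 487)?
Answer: 463/40 ≈ 11.575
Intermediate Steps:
((1²*(-1))*7 + 470)/(-447 + 487) = ((1*(-1))*7 + 470)/40 = (-1*7 + 470)*(1/40) = (-7 + 470)*(1/40) = 463*(1/40) = 463/40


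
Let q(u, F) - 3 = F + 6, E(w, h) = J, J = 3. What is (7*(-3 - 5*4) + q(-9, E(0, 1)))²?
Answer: 22201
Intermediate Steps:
E(w, h) = 3
q(u, F) = 9 + F (q(u, F) = 3 + (F + 6) = 3 + (6 + F) = 9 + F)
(7*(-3 - 5*4) + q(-9, E(0, 1)))² = (7*(-3 - 5*4) + (9 + 3))² = (7*(-3 - 20) + 12)² = (7*(-23) + 12)² = (-161 + 12)² = (-149)² = 22201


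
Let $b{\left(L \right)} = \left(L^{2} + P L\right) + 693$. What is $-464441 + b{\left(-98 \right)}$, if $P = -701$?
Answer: $-385446$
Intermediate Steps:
$b{\left(L \right)} = 693 + L^{2} - 701 L$ ($b{\left(L \right)} = \left(L^{2} - 701 L\right) + 693 = 693 + L^{2} - 701 L$)
$-464441 + b{\left(-98 \right)} = -464441 + \left(693 + \left(-98\right)^{2} - -68698\right) = -464441 + \left(693 + 9604 + 68698\right) = -464441 + 78995 = -385446$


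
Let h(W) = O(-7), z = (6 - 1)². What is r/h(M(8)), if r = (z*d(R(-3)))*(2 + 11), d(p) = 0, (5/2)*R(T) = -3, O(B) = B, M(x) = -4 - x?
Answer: 0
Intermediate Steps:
R(T) = -6/5 (R(T) = (⅖)*(-3) = -6/5)
z = 25 (z = 5² = 25)
r = 0 (r = (25*0)*(2 + 11) = 0*13 = 0)
h(W) = -7
r/h(M(8)) = 0/(-7) = 0*(-⅐) = 0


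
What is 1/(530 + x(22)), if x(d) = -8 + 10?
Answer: 1/532 ≈ 0.0018797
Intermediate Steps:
x(d) = 2
1/(530 + x(22)) = 1/(530 + 2) = 1/532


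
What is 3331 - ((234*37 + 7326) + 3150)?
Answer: -15803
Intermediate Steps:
3331 - ((234*37 + 7326) + 3150) = 3331 - ((8658 + 7326) + 3150) = 3331 - (15984 + 3150) = 3331 - 1*19134 = 3331 - 19134 = -15803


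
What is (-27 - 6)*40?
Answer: -1320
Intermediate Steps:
(-27 - 6)*40 = -33*40 = -1320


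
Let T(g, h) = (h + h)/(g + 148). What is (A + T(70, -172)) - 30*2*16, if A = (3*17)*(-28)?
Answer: -260464/109 ≈ -2389.6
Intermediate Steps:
A = -1428 (A = 51*(-28) = -1428)
T(g, h) = 2*h/(148 + g) (T(g, h) = (2*h)/(148 + g) = 2*h/(148 + g))
(A + T(70, -172)) - 30*2*16 = (-1428 + 2*(-172)/(148 + 70)) - 30*2*16 = (-1428 + 2*(-172)/218) - 60*16 = (-1428 + 2*(-172)*(1/218)) - 960 = (-1428 - 172/109) - 960 = -155824/109 - 960 = -260464/109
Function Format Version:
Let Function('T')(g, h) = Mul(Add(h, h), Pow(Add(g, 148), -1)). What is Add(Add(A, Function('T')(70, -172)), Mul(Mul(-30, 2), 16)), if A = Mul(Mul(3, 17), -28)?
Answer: Rational(-260464, 109) ≈ -2389.6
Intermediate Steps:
A = -1428 (A = Mul(51, -28) = -1428)
Function('T')(g, h) = Mul(2, h, Pow(Add(148, g), -1)) (Function('T')(g, h) = Mul(Mul(2, h), Pow(Add(148, g), -1)) = Mul(2, h, Pow(Add(148, g), -1)))
Add(Add(A, Function('T')(70, -172)), Mul(Mul(-30, 2), 16)) = Add(Add(-1428, Mul(2, -172, Pow(Add(148, 70), -1))), Mul(Mul(-30, 2), 16)) = Add(Add(-1428, Mul(2, -172, Pow(218, -1))), Mul(-60, 16)) = Add(Add(-1428, Mul(2, -172, Rational(1, 218))), -960) = Add(Add(-1428, Rational(-172, 109)), -960) = Add(Rational(-155824, 109), -960) = Rational(-260464, 109)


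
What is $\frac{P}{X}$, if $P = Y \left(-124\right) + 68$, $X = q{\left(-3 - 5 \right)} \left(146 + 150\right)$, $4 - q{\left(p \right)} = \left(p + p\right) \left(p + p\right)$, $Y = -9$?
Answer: $- \frac{1}{63} \approx -0.015873$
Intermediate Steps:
$q{\left(p \right)} = 4 - 4 p^{2}$ ($q{\left(p \right)} = 4 - \left(p + p\right) \left(p + p\right) = 4 - 2 p 2 p = 4 - 4 p^{2}$)
$X = -74592$ ($X = \left(4 - 4 \left(-3 - 5\right)^{2}\right) \left(146 + 150\right) = \left(4 - 4 \left(-8\right)^{2}\right) 296 = \left(4 - 256\right) 296 = \left(-252\right) 296 = -74592$)
$P = 1184$ ($P = \left(-9\right) \left(-124\right) + 68 = 1116 + 68 = 1184$)
$\frac{P}{X} = \frac{1184}{-74592} = 1184 \left(- \frac{1}{74592}\right) = - \frac{1}{63}$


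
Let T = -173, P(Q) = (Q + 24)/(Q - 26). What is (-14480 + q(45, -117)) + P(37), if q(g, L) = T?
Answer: -161122/11 ≈ -14647.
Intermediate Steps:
P(Q) = (24 + Q)/(-26 + Q)
q(g, L) = -173
(-14480 + q(45, -117)) + P(37) = (-14480 - 173) + (24 + 37)/(-26 + 37) = -14653 + 61/11 = -161122/11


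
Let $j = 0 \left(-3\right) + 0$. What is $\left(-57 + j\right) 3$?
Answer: $-171$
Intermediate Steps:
$j = 0$ ($j = 0 + 0 = 0$)
$\left(-57 + j\right) 3 = \left(-57 + 0\right) 3 = \left(-57\right) 3 = -171$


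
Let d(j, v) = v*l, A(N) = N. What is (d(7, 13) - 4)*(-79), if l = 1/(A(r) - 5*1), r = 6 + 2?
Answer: -79/3 ≈ -26.333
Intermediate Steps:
r = 8
l = ⅓ (l = 1/(8 - 5*1) = 1/(8 - 5) = 1/3 = ⅓ ≈ 0.33333)
d(j, v) = v/3 (d(j, v) = v*(⅓) = v/3)
(d(7, 13) - 4)*(-79) = ((⅓)*13 - 4)*(-79) = (13/3 - 4)*(-79) = (⅓)*(-79) = -79/3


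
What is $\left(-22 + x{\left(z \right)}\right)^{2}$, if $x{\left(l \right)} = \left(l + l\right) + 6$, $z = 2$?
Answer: $144$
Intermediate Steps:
$x{\left(l \right)} = 6 + 2 l$ ($x{\left(l \right)} = 2 l + 6 = 6 + 2 l$)
$\left(-22 + x{\left(z \right)}\right)^{2} = \left(-22 + \left(6 + 2 \cdot 2\right)\right)^{2} = \left(-22 + \left(6 + 4\right)\right)^{2} = \left(-22 + 10\right)^{2} = \left(-12\right)^{2} = 144$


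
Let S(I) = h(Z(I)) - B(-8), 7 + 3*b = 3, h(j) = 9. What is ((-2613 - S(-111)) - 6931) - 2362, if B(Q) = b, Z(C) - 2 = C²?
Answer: -35749/3 ≈ -11916.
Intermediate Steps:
Z(C) = 2 + C²
b = -4/3 (b = -7/3 + (⅓)*3 = -7/3 + 1 = -4/3 ≈ -1.3333)
B(Q) = -4/3
S(I) = 31/3 (S(I) = 9 - 1*(-4/3) = 9 + 4/3 = 31/3)
((-2613 - S(-111)) - 6931) - 2362 = ((-2613 - 1*31/3) - 6931) - 2362 = ((-2613 - 31/3) - 6931) - 2362 = (-7870/3 - 6931) - 2362 = -28663/3 - 2362 = -35749/3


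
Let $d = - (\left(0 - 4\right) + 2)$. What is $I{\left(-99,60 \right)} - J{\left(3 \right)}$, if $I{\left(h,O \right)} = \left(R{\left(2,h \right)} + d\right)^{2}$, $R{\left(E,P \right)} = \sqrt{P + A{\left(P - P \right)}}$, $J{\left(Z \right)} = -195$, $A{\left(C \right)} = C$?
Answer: $100 + 12 i \sqrt{11} \approx 100.0 + 39.799 i$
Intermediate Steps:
$d = 2$ ($d = - (-4 + 2) = \left(-1\right) \left(-2\right) = 2$)
$R{\left(E,P \right)} = \sqrt{P}$ ($R{\left(E,P \right)} = \sqrt{P + \left(P - P\right)} = \sqrt{P + 0} = \sqrt{P}$)
$I{\left(h,O \right)} = \left(2 + \sqrt{h}\right)^{2}$ ($I{\left(h,O \right)} = \left(\sqrt{h} + 2\right)^{2} = \left(2 + \sqrt{h}\right)^{2}$)
$I{\left(-99,60 \right)} - J{\left(3 \right)} = \left(2 + \sqrt{-99}\right)^{2} - -195 = \left(2 + 3 i \sqrt{11}\right)^{2} + 195 = 195 + \left(2 + 3 i \sqrt{11}\right)^{2}$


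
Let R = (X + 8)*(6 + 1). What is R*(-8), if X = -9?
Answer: 56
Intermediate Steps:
R = -7 (R = (-9 + 8)*(6 + 1) = -1*7 = -7)
R*(-8) = -7*(-8) = 56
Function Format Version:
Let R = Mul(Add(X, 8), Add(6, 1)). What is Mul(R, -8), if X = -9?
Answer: 56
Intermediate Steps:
R = -7 (R = Mul(Add(-9, 8), Add(6, 1)) = Mul(-1, 7) = -7)
Mul(R, -8) = Mul(-7, -8) = 56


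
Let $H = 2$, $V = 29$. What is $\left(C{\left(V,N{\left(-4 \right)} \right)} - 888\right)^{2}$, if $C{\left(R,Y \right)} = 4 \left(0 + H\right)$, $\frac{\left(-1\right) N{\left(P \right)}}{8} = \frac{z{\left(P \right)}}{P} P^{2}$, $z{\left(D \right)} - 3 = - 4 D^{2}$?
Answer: $774400$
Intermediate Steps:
$z{\left(D \right)} = 3 - 4 D^{2}$
$N{\left(P \right)} = - 8 P \left(3 - 4 P^{2}\right)$ ($N{\left(P \right)} = - 8 \frac{3 - 4 P^{2}}{P} P^{2} = - 8 P \left(3 - 4 P^{2}\right)$)
$C{\left(R,Y \right)} = 8$ ($C{\left(R,Y \right)} = 4 \left(0 + 2\right) = 4 \cdot 2 = 8$)
$\left(C{\left(V,N{\left(-4 \right)} \right)} - 888\right)^{2} = \left(8 - 888\right)^{2} = \left(-880\right)^{2} = 774400$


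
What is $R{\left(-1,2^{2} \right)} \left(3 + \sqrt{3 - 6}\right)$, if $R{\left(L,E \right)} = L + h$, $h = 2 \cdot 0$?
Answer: $-3 - i \sqrt{3} \approx -3.0 - 1.732 i$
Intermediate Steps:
$h = 0$
$R{\left(L,E \right)} = L$ ($R{\left(L,E \right)} = L + 0 = L$)
$R{\left(-1,2^{2} \right)} \left(3 + \sqrt{3 - 6}\right) = - (3 + \sqrt{3 - 6}) = - (3 + \sqrt{-3}) = - (3 + i \sqrt{3}) = -3 - i \sqrt{3}$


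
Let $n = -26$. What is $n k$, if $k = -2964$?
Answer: $77064$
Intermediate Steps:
$n k = \left(-26\right) \left(-2964\right) = 77064$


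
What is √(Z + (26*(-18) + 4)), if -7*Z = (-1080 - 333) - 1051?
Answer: 4*I*√7 ≈ 10.583*I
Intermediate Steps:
Z = 352 (Z = -((-1080 - 333) - 1051)/7 = -(-1413 - 1051)/7 = -⅐*(-2464) = 352)
√(Z + (26*(-18) + 4)) = √(352 + (26*(-18) + 4)) = √(352 + (-468 + 4)) = √(352 - 464) = √(-112) = 4*I*√7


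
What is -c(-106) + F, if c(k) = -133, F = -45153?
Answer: -45020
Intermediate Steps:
-c(-106) + F = -1*(-133) - 45153 = 133 - 45153 = -45020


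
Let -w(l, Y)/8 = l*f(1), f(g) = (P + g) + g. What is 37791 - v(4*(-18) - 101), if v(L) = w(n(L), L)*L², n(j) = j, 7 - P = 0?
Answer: -372757833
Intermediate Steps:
P = 7 (P = 7 - 1*0 = 7 + 0 = 7)
f(g) = 7 + 2*g (f(g) = (7 + g) + g = 7 + 2*g)
w(l, Y) = -72*l (w(l, Y) = -8*l*(7 + 2*1) = -8*l*(7 + 2) = -8*l*9 = -72*l)
v(L) = -72*L³ (v(L) = (-72*L)*L² = -72*L³)
37791 - v(4*(-18) - 101) = 37791 - (-72)*(4*(-18) - 101)³ = 37791 - (-72)*(-72 - 101)³ = 37791 - (-72)*(-173)³ = 37791 - (-72)*(-5177717) = 37791 - 1*372795624 = 37791 - 372795624 = -372757833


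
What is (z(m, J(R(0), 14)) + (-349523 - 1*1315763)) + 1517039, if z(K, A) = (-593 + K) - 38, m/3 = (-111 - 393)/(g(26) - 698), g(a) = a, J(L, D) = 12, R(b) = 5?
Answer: -595503/4 ≈ -1.4888e+5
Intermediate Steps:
m = 9/4 (m = 3*((-111 - 393)/(26 - 698)) = 3*(-504/(-672)) = 3*(-504*(-1/672)) = 3*(¾) = 9/4 ≈ 2.2500)
z(K, A) = -631 + K
(z(m, J(R(0), 14)) + (-349523 - 1*1315763)) + 1517039 = ((-631 + 9/4) + (-349523 - 1*1315763)) + 1517039 = (-2515/4 + (-349523 - 1315763)) + 1517039 = (-2515/4 - 1665286) + 1517039 = -6663659/4 + 1517039 = -595503/4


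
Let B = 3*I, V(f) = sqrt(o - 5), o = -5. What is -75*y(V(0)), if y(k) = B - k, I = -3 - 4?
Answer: 1575 + 75*I*sqrt(10) ≈ 1575.0 + 237.17*I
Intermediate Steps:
I = -7
V(f) = I*sqrt(10) (V(f) = sqrt(-5 - 5) = sqrt(-10) = I*sqrt(10))
B = -21 (B = 3*(-7) = -21)
y(k) = -21 - k
-75*y(V(0)) = -75*(-21 - I*sqrt(10)) = 1575 + 75*I*sqrt(10)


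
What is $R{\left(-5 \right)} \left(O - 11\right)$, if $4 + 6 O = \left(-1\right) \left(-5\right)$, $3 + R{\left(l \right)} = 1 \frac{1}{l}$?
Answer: $\frac{104}{3} \approx 34.667$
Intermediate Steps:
$R{\left(l \right)} = -3 + \frac{1}{l}$ ($R{\left(l \right)} = -3 + 1 \frac{1}{l} = -3 + \frac{1}{l}$)
$O = \frac{1}{6}$ ($O = - \frac{2}{3} + \frac{\left(-1\right) \left(-5\right)}{6} = - \frac{2}{3} + \frac{1}{6} \cdot 5 = - \frac{2}{3} + \frac{5}{6} = \frac{1}{6} \approx 0.16667$)
$R{\left(-5 \right)} \left(O - 11\right) = \left(-3 + \frac{1}{-5}\right) \left(\frac{1}{6} - 11\right) = \left(-3 - \frac{1}{5}\right) \left(\frac{1}{6} - 11\right) = \left(- \frac{16}{5}\right) \left(- \frac{65}{6}\right) = \frac{104}{3}$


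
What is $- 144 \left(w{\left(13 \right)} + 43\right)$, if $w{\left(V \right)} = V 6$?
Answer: $-17424$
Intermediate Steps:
$w{\left(V \right)} = 6 V$
$- 144 \left(w{\left(13 \right)} + 43\right) = - 144 \left(6 \cdot 13 + 43\right) = - 144 \left(78 + 43\right) = \left(-144\right) 121 = -17424$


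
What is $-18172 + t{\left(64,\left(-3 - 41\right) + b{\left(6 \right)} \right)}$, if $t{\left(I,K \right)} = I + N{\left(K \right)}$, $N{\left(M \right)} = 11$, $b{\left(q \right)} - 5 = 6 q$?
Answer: $-18097$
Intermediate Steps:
$b{\left(q \right)} = 5 + 6 q$
$t{\left(I,K \right)} = 11 + I$ ($t{\left(I,K \right)} = I + 11 = 11 + I$)
$-18172 + t{\left(64,\left(-3 - 41\right) + b{\left(6 \right)} \right)} = -18172 + \left(11 + 64\right) = -18172 + 75 = -18097$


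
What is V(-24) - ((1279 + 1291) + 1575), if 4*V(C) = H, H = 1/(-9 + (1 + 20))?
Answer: -198959/48 ≈ -4145.0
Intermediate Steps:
H = 1/12 (H = 1/(-9 + 21) = 1/12 ≈ 0.083333)
V(C) = 1/48 (V(C) = (1/4)*(1/12) = 1/48)
V(-24) - ((1279 + 1291) + 1575) = 1/48 - ((1279 + 1291) + 1575) = 1/48 - (2570 + 1575) = 1/48 - 1*4145 = 1/48 - 4145 = -198959/48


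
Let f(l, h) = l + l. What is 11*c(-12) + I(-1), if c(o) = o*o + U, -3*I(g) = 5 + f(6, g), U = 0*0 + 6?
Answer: 4933/3 ≈ 1644.3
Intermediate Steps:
f(l, h) = 2*l
U = 6 (U = 0 + 6 = 6)
I(g) = -17/3 (I(g) = -(5 + 2*6)/3 = -(5 + 12)/3 = -⅓*17 = -17/3)
c(o) = 6 + o² (c(o) = o*o + 6 = o² + 6 = 6 + o²)
11*c(-12) + I(-1) = 11*(6 + (-12)²) - 17/3 = 11*(6 + 144) - 17/3 = 11*150 - 17/3 = 1650 - 17/3 = 4933/3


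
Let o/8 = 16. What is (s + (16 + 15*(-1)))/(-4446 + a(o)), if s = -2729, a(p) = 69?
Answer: 2728/4377 ≈ 0.62326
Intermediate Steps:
o = 128 (o = 8*16 = 128)
(s + (16 + 15*(-1)))/(-4446 + a(o)) = (-2729 + (16 + 15*(-1)))/(-4446 + 69) = (-2729 + (16 - 15))/(-4377) = (-2729 + 1)*(-1/4377) = -2728*(-1/4377) = 2728/4377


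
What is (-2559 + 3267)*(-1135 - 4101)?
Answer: -3707088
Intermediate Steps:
(-2559 + 3267)*(-1135 - 4101) = 708*(-5236) = -3707088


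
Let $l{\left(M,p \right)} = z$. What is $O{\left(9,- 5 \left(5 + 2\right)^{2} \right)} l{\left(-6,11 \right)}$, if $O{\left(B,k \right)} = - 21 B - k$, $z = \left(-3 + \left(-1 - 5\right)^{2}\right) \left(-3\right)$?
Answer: $-5544$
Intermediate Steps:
$z = -99$ ($z = \left(-3 + \left(-6\right)^{2}\right) \left(-3\right) = \left(-3 + 36\right) \left(-3\right) = 33 \left(-3\right) = -99$)
$l{\left(M,p \right)} = -99$
$O{\left(B,k \right)} = - k - 21 B$
$O{\left(9,- 5 \left(5 + 2\right)^{2} \right)} l{\left(-6,11 \right)} = \left(- \left(-5\right) \left(5 + 2\right)^{2} - 189\right) \left(-99\right) = \left(- \left(-5\right) 7^{2} - 189\right) \left(-99\right) = \left(- \left(-5\right) 49 - 189\right) \left(-99\right) = \left(\left(-1\right) \left(-245\right) - 189\right) \left(-99\right) = \left(245 - 189\right) \left(-99\right) = 56 \left(-99\right) = -5544$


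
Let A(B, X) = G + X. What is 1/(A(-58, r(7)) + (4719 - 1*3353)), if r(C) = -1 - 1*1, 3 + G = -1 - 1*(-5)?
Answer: 1/1365 ≈ 0.00073260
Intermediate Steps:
G = 1 (G = -3 + (-1 - 1*(-5)) = -3 + (-1 + 5) = -3 + 4 = 1)
r(C) = -2 (r(C) = -1 - 1 = -2)
A(B, X) = 1 + X
1/(A(-58, r(7)) + (4719 - 1*3353)) = 1/((1 - 2) + (4719 - 1*3353)) = 1/(-1 + (4719 - 3353)) = 1/(-1 + 1366) = 1/1365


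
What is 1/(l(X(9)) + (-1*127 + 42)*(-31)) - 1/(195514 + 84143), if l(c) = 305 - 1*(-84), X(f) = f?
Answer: 4391/13423536 ≈ 0.00032711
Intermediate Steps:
l(c) = 389 (l(c) = 305 + 84 = 389)
1/(l(X(9)) + (-1*127 + 42)*(-31)) - 1/(195514 + 84143) = 1/(389 + (-1*127 + 42)*(-31)) - 1/(195514 + 84143) = 1/(389 + (-127 + 42)*(-31)) - 1/279657 = 1/(389 - 85*(-31)) - 1*1/279657 = 1/(389 + 2635) - 1/279657 = 1/3024 - 1/279657 = 4391/13423536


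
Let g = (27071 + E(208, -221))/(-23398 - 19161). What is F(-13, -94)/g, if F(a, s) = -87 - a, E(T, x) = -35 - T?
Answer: 1574683/13414 ≈ 117.39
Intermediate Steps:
g = -26828/42559 (g = (27071 + (-35 - 1*208))/(-23398 - 19161) = (27071 + (-35 - 208))/(-42559) = (27071 - 243)*(-1/42559) = 26828*(-1/42559) = -26828/42559 ≈ -0.63037)
F(-13, -94)/g = (-87 - 1*(-13))/(-26828/42559) = (-87 + 13)*(-42559/26828) = -74*(-42559/26828) = 1574683/13414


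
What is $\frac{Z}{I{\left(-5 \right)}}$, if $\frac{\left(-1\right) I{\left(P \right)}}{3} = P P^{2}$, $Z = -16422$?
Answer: $- \frac{5474}{125} \approx -43.792$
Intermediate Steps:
$I{\left(P \right)} = - 3 P^{3}$ ($I{\left(P \right)} = - 3 P P^{2} = - 3 P^{3}$)
$\frac{Z}{I{\left(-5 \right)}} = - \frac{16422}{\left(-3\right) \left(-5\right)^{3}} = - \frac{16422}{\left(-3\right) \left(-125\right)} = - \frac{16422}{375} = \left(-16422\right) \frac{1}{375} = - \frac{5474}{125}$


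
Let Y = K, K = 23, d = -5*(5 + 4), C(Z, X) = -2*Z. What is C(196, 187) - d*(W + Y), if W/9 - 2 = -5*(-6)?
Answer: 13603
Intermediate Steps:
d = -45 (d = -5*9 = -45)
W = 288 (W = 18 + 9*(-5*(-6)) = 18 + 9*30 = 18 + 270 = 288)
Y = 23
C(196, 187) - d*(W + Y) = -2*196 - (-45)*(288 + 23) = -392 - (-45)*311 = -392 - 1*(-13995) = -392 + 13995 = 13603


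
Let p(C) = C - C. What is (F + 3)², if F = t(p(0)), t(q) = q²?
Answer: 9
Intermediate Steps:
p(C) = 0
F = 0 (F = 0² = 0)
(F + 3)² = (0 + 3)² = 3² = 9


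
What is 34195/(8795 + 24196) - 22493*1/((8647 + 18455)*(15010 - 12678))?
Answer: 34292788459/33096709448 ≈ 1.0361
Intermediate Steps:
34195/(8795 + 24196) - 22493*1/((8647 + 18455)*(15010 - 12678)) = 34195/32991 - 22493/(27102*2332) = 34195*(1/32991) - 22493/63201864 = 4885/4713 - 22493*1/63201864 = 4885/4713 - 22493/63201864 = 34292788459/33096709448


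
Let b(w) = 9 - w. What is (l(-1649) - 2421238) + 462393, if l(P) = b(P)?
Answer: -1957187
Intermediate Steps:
l(P) = 9 - P
(l(-1649) - 2421238) + 462393 = ((9 - 1*(-1649)) - 2421238) + 462393 = ((9 + 1649) - 2421238) + 462393 = (1658 - 2421238) + 462393 = -2419580 + 462393 = -1957187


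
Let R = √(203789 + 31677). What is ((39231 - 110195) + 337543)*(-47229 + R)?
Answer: -12590259591 + 2932369*√1946 ≈ -1.2461e+10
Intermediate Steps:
R = 11*√1946 (R = √235466 = 11*√1946 ≈ 485.25)
((39231 - 110195) + 337543)*(-47229 + R) = ((39231 - 110195) + 337543)*(-47229 + 11*√1946) = (-70964 + 337543)*(-47229 + 11*√1946) = 266579*(-47229 + 11*√1946) = -12590259591 + 2932369*√1946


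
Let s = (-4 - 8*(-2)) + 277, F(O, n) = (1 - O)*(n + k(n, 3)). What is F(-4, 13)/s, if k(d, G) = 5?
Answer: 90/289 ≈ 0.31142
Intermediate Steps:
F(O, n) = (1 - O)*(5 + n) (F(O, n) = (1 - O)*(n + 5) = (1 - O)*(5 + n))
s = 289 (s = (-4 + 16) + 277 = 12 + 277 = 289)
F(-4, 13)/s = (5 + 13 - 5*(-4) - 1*(-4)*13)/289 = (5 + 13 + 20 + 52)*(1/289) = 90*(1/289) = 90/289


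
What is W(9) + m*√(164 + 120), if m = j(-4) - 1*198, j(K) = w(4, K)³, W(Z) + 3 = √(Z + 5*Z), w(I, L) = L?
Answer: -3 - 524*√71 + 3*√6 ≈ -4411.0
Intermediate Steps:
W(Z) = -3 + √6*√Z (W(Z) = -3 + √(Z + 5*Z) = -3 + √(6*Z) = -3 + √6*√Z)
j(K) = K³
m = -262 (m = (-4)³ - 1*198 = -64 - 198 = -262)
W(9) + m*√(164 + 120) = (-3 + √6*√9) - 262*√(164 + 120) = (-3 + √6*3) - 524*√71 = (-3 + 3*√6) - 524*√71 = -3 - 524*√71 + 3*√6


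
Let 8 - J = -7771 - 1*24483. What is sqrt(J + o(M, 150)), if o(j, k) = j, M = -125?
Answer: sqrt(32137) ≈ 179.27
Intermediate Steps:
J = 32262 (J = 8 - (-7771 - 1*24483) = 8 - (-7771 - 24483) = 8 - 1*(-32254) = 8 + 32254 = 32262)
sqrt(J + o(M, 150)) = sqrt(32262 - 125) = sqrt(32137)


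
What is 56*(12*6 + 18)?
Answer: 5040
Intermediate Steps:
56*(12*6 + 18) = 56*(72 + 18) = 56*90 = 5040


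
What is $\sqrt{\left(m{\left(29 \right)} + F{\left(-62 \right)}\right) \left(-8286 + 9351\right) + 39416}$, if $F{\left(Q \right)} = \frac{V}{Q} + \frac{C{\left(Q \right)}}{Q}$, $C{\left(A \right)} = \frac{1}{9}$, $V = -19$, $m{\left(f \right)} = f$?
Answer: $\frac{2 \sqrt{152709906}}{93} \approx 265.75$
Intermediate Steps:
$C{\left(A \right)} = \frac{1}{9}$
$F{\left(Q \right)} = - \frac{170}{9 Q}$ ($F{\left(Q \right)} = - \frac{19}{Q} + \frac{1}{9 Q} = - \frac{170}{9 Q}$)
$\sqrt{\left(m{\left(29 \right)} + F{\left(-62 \right)}\right) \left(-8286 + 9351\right) + 39416} = \sqrt{\left(29 - \frac{170}{9 \left(-62\right)}\right) \left(-8286 + 9351\right) + 39416} = \sqrt{\left(29 - - \frac{85}{279}\right) 1065 + 39416} = \sqrt{\left(29 + \frac{85}{279}\right) 1065 + 39416} = \sqrt{\frac{8176}{279} \cdot 1065 + 39416} = \sqrt{\frac{2902480}{93} + 39416} = \sqrt{\frac{6568168}{93}} = \frac{2 \sqrt{152709906}}{93}$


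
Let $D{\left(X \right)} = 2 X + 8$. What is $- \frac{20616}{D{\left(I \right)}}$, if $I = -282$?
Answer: $\frac{5154}{139} \approx 37.079$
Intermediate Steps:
$D{\left(X \right)} = 8 + 2 X$
$- \frac{20616}{D{\left(I \right)}} = - \frac{20616}{8 + 2 \left(-282\right)} = - \frac{20616}{8 - 564} = - \frac{20616}{-556} = \left(-20616\right) \left(- \frac{1}{556}\right) = \frac{5154}{139}$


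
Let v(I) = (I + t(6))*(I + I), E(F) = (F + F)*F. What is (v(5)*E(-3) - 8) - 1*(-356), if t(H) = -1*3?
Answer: 708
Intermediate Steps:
t(H) = -3
E(F) = 2*F**2 (E(F) = (2*F)*F = 2*F**2)
v(I) = 2*I*(-3 + I) (v(I) = (I - 3)*(I + I) = (-3 + I)*(2*I) = 2*I*(-3 + I))
(v(5)*E(-3) - 8) - 1*(-356) = ((2*5*(-3 + 5))*(2*(-3)**2) - 8) - 1*(-356) = ((2*5*2)*(2*9) - 8) + 356 = (20*18 - 8) + 356 = (360 - 8) + 356 = 352 + 356 = 708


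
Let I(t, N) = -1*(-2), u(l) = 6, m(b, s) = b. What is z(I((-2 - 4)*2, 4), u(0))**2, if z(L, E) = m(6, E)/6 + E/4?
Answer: 25/4 ≈ 6.2500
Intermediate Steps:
I(t, N) = 2
z(L, E) = 1 + E/4 (z(L, E) = 6/6 + E/4 = 6*(1/6) + E*(1/4) = 1 + E/4)
z(I((-2 - 4)*2, 4), u(0))**2 = (1 + (1/4)*6)**2 = (1 + 3/2)**2 = (5/2)**2 = 25/4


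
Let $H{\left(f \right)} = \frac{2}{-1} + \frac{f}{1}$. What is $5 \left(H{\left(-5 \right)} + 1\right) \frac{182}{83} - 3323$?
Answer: $- \frac{281269}{83} \approx -3388.8$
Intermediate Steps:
$H{\left(f \right)} = -2 + f$ ($H{\left(f \right)} = 2 \left(-1\right) + f 1 = -2 + f$)
$5 \left(H{\left(-5 \right)} + 1\right) \frac{182}{83} - 3323 = 5 \left(\left(-2 - 5\right) + 1\right) \frac{182}{83} - 3323 = 5 \left(-7 + 1\right) 182 \cdot \frac{1}{83} - 3323 = 5 \left(-6\right) \frac{182}{83} - 3323 = \left(-30\right) \frac{182}{83} - 3323 = - \frac{5460}{83} - 3323 = - \frac{281269}{83}$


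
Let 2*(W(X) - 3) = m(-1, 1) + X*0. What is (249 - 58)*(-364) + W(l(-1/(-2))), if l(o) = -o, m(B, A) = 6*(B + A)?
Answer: -69521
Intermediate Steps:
m(B, A) = 6*A + 6*B (m(B, A) = 6*(A + B) = 6*A + 6*B)
W(X) = 3 (W(X) = 3 + ((6*1 + 6*(-1)) + X*0)/2 = 3 + ((6 - 6) + 0)/2 = 3 + (0 + 0)/2 = 3 + (½)*0 = 3 + 0 = 3)
(249 - 58)*(-364) + W(l(-1/(-2))) = (249 - 58)*(-364) + 3 = 191*(-364) + 3 = -69524 + 3 = -69521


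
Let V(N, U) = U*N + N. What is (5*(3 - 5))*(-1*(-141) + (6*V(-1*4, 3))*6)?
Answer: 4350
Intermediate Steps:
V(N, U) = N + N*U (V(N, U) = N*U + N = N + N*U)
(5*(3 - 5))*(-1*(-141) + (6*V(-1*4, 3))*6) = (5*(3 - 5))*(-1*(-141) + (6*((-1*4)*(1 + 3)))*6) = (5*(-2))*(141 + (6*(-4*4))*6) = -10*(141 + (6*(-16))*6) = -10*(141 - 96*6) = -10*(141 - 576) = -10*(-435) = 4350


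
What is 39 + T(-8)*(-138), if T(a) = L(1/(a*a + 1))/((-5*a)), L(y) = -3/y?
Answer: 2847/4 ≈ 711.75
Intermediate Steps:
T(a) = -(-3 - 3*a**2)/(5*a) (T(a) = (-(3 + 3*a**2))/((-5*a)) = (-(3 + 3*a**2))*(-1/(5*a)) = (-3*(1 + a**2))*(-1/(5*a)) = (-3 - 3*a**2)*(-1/(5*a)) = -(-3 - 3*a**2)/(5*a))
39 + T(-8)*(-138) = 39 + ((3/5)*(1 + (-8)**2)/(-8))*(-138) = 39 + ((3/5)*(-1/8)*(1 + 64))*(-138) = 39 + ((3/5)*(-1/8)*65)*(-138) = 39 - 39/8*(-138) = 39 + 2691/4 = 2847/4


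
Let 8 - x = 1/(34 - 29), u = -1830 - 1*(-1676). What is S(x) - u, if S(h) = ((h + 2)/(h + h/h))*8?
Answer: 1792/11 ≈ 162.91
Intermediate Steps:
u = -154 (u = -1830 + 1676 = -154)
x = 39/5 (x = 8 - 1/(34 - 29) = 8 - 1/5 = 8 - 1*⅕ = 8 - ⅕ = 39/5 ≈ 7.8000)
S(h) = 8*(2 + h)/(1 + h) (S(h) = ((2 + h)/(h + 1))*8 = ((2 + h)/(1 + h))*8 = 8*(2 + h)/(1 + h))
S(x) - u = 8*(2 + 39/5)/(1 + 39/5) - 1*(-154) = 8*(49/5)/(44/5) + 154 = 8*(5/44)*(49/5) + 154 = 98/11 + 154 = 1792/11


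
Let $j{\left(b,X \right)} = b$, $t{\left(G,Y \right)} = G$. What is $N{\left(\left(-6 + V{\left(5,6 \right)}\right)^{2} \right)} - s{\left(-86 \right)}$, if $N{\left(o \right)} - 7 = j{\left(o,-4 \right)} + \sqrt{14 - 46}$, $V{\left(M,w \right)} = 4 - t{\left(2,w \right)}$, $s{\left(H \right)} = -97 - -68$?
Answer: $52 + 4 i \sqrt{2} \approx 52.0 + 5.6569 i$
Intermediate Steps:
$s{\left(H \right)} = -29$ ($s{\left(H \right)} = -97 + 68 = -29$)
$V{\left(M,w \right)} = 2$ ($V{\left(M,w \right)} = 4 - 2 = 2$)
$N{\left(o \right)} = 7 + o + 4 i \sqrt{2}$ ($N{\left(o \right)} = 7 + \left(o + \sqrt{14 - 46}\right) = 7 + \left(o + \sqrt{-32}\right) = 7 + \left(o + 4 i \sqrt{2}\right) = 7 + o + 4 i \sqrt{2}$)
$N{\left(\left(-6 + V{\left(5,6 \right)}\right)^{2} \right)} - s{\left(-86 \right)} = \left(7 + \left(-6 + 2\right)^{2} + 4 i \sqrt{2}\right) - -29 = \left(7 + \left(-4\right)^{2} + 4 i \sqrt{2}\right) + 29 = \left(7 + 16 + 4 i \sqrt{2}\right) + 29 = \left(23 + 4 i \sqrt{2}\right) + 29 = 52 + 4 i \sqrt{2}$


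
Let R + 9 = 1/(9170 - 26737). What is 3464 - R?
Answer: 61010192/17567 ≈ 3473.0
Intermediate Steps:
R = -158104/17567 (R = -9 + 1/(9170 - 26737) = -9 + 1/(-17567) = -9 - 1/17567 = -158104/17567 ≈ -9.0001)
3464 - R = 3464 - 1*(-158104/17567) = 3464 + 158104/17567 = 61010192/17567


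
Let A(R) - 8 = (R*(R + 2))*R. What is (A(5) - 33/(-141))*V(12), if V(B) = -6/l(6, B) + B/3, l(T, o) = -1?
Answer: 86120/47 ≈ 1832.3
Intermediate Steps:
V(B) = 6 + B/3 (V(B) = -6/(-1) + B/3 = -6*(-1) + B*(1/3) = 6 + B/3)
A(R) = 8 + R**2*(2 + R) (A(R) = 8 + (R*(R + 2))*R = 8 + (R*(2 + R))*R = 8 + R**2*(2 + R))
(A(5) - 33/(-141))*V(12) = ((8 + 5**3 + 2*5**2) - 33/(-141))*(6 + (1/3)*12) = ((8 + 125 + 2*25) - 33*(-1/141))*(6 + 4) = ((8 + 125 + 50) + 11/47)*10 = (183 + 11/47)*10 = (8612/47)*10 = 86120/47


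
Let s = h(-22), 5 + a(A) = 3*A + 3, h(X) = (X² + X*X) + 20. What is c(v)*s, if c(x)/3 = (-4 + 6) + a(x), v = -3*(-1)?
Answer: 26676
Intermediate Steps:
h(X) = 20 + 2*X² (h(X) = (X² + X²) + 20 = 2*X² + 20 = 20 + 2*X²)
a(A) = -2 + 3*A (a(A) = -5 + (3*A + 3) = -5 + (3 + 3*A) = -2 + 3*A)
v = 3
s = 988 (s = 20 + 2*(-22)² = 20 + 2*484 = 20 + 968 = 988)
c(x) = 9*x (c(x) = 3*((-4 + 6) + (-2 + 3*x)) = 3*(2 + (-2 + 3*x)) = 3*(3*x) = 9*x)
c(v)*s = (9*3)*988 = 27*988 = 26676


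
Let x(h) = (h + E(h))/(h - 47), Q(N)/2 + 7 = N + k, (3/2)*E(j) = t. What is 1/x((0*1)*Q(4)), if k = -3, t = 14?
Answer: -141/28 ≈ -5.0357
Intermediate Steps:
E(j) = 28/3 (E(j) = (2/3)*14 = 28/3)
Q(N) = -20 + 2*N (Q(N) = -14 + 2*(N - 3) = -14 + 2*(-3 + N) = -14 + (-6 + 2*N) = -20 + 2*N)
x(h) = (28/3 + h)/(-47 + h) (x(h) = (h + 28/3)/(h - 47) = (28/3 + h)/(-47 + h))
1/x((0*1)*Q(4)) = 1/((28/3 + (0*1)*(-20 + 2*4))/(-47 + (0*1)*(-20 + 2*4))) = 1/((28/3 + 0*(-20 + 8))/(-47 + 0*(-20 + 8))) = 1/((28/3 + 0*(-12))/(-47 + 0*(-12))) = 1/((28/3 + 0)/(-47 + 0)) = 1/((28/3)/(-47)) = 1/(-1/47*28/3) = 1/(-28/141) = -141/28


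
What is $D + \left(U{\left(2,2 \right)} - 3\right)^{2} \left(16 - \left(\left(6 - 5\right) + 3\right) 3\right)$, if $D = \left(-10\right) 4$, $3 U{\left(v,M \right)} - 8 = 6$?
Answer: $- \frac{260}{9} \approx -28.889$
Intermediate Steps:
$U{\left(v,M \right)} = \frac{14}{3}$ ($U{\left(v,M \right)} = \frac{8}{3} + \frac{1}{3} \cdot 6 = \frac{8}{3} + 2 = \frac{14}{3}$)
$D = -40$
$D + \left(U{\left(2,2 \right)} - 3\right)^{2} \left(16 - \left(\left(6 - 5\right) + 3\right) 3\right) = -40 + \left(\frac{14}{3} - 3\right)^{2} \left(16 - \left(\left(6 - 5\right) + 3\right) 3\right) = -40 + \left(\frac{5}{3}\right)^{2} \left(16 - \left(\left(6 - 5\right) + 3\right) 3\right) = -40 + \frac{25 \left(16 - \left(1 + 3\right) 3\right)}{9} = -40 + \frac{25 \left(16 - 4 \cdot 3\right)}{9} = -40 + \frac{25 \left(16 - 12\right)}{9} = -40 + \frac{25}{9} \cdot 4 = -40 + \frac{100}{9} = - \frac{260}{9}$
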